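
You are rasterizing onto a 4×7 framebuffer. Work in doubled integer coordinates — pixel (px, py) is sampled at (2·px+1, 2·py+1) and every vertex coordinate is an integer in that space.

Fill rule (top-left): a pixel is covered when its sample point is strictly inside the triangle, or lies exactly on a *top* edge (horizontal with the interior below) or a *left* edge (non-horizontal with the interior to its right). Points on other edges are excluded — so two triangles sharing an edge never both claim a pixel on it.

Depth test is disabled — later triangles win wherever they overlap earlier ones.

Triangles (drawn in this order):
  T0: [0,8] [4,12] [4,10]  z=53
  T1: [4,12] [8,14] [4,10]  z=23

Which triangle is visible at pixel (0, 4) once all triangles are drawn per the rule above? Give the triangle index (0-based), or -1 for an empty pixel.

T0:
  2·area = 8  (B↔C swapped to make it positive)
  edge (0, 8)→(4, 10): d=(4,2) right/bottom  bias=-1
  edge (4, 10)→(4, 12): d=(0,2) right/bottom  bias=-1
  edge (4, 12)→(0, 8): d=(-4,-4) top-left  bias=+0
    (0,4)@(1, 9): e=[2,6,0] → #  [on edge]
    (1,4)@(3, 9): e=[-2,2,8] → ·
    (0,5)@(1, 11): e=[10,6,-8] → ·
    (1,5)@(3, 11): e=[6,2,0] → #  [on edge]
    (2,5)@(5, 11): e=[2,-2,8] → ·
    (1,6)@(3, 13): e=[14,2,-8] → ·
    (2,6)@(5, 13): e=[10,-2,0] → ·  [on edge]
  covered (2 px):
    · · · ·
    · · · ·
    · · · ·
    · · · ·
    # · · ·
    · # · ·
    · · · ·
T1:
  2·area = 8  (B↔C swapped to make it positive)
  edge (4, 12)→(4, 10): d=(0,-2) top-left  bias=+0
  edge (4, 10)→(8, 14): d=(4,4) right/bottom  bias=-1
  edge (8, 14)→(4, 12): d=(-4,-2) top-left  bias=+0
    (0,3)@(1, 7): e=[-6,0,14] → ·  [on edge]
    (1,4)@(3, 9): e=[-2,0,10] → ·  [on edge]
    (2,5)@(5, 11): e=[2,0,6] → ·  [on edge]
    (3,6)@(7, 13): e=[6,0,2] → ·  [on edge]
  covered (0 px):
    · · · ·
    · · · ·
    · · · ·
    · · · ·
    · · · ·
    · · · ·
    · · · ·

Z-buffer (winner per pixel, '.' = empty):
  . . . .
  . . . .
  . . . .
  . . . .
  0 . . .
  . 0 . .
  . . . .

Answer: 0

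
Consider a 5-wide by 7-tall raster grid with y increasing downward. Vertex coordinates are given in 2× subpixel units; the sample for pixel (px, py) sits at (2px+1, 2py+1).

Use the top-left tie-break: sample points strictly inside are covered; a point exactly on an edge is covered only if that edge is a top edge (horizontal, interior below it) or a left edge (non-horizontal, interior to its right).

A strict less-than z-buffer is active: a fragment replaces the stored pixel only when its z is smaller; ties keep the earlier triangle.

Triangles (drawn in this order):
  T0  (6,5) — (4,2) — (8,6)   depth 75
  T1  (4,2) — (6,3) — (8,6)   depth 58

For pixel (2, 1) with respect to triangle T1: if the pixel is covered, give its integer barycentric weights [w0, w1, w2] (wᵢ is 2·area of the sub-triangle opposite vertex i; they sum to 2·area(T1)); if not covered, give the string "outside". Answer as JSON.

T0:
  2·area = 4
  edge (6, 5)→(4, 2): d=(-2,-3) top-left  bias=+0
  edge (4, 2)→(8, 6): d=(4,4) right/bottom  bias=-1
  edge (8, 6)→(6, 5): d=(-2,-1) top-left  bias=+0
    (1,0)@(3, 1): e=[-1,0,5] → ·  [on edge]
    (2,1)@(5, 3): e=[1,0,3] → ·  [on edge]
    (3,2)@(7, 5): e=[3,0,1] → ·  [on edge]
    (4,3)@(9, 7): e=[5,0,-1] → ·  [on edge]
  covered (0 px):
    · · · · ·
    · · · · ·
    · · · · ·
    · · · · ·
    · · · · ·
    · · · · ·
    · · · · ·
T1:
  2·area = 4
  edge (4, 2)→(6, 3): d=(2,1) right/bottom  bias=-1
  edge (6, 3)→(8, 6): d=(2,3) right/bottom  bias=-1
  edge (8, 6)→(4, 2): d=(-4,-4) top-left  bias=+0
    (1,0)@(3, 1): e=[-1,5,0] → ·  [on edge]
    (2,1)@(5, 3): e=[1,3,0] → █  [on edge]
    (3,1)@(7, 3): e=[-1,-3,8] → ·
    (2,2)@(5, 5): e=[5,7,-8] → ·
    (3,2)@(7, 5): e=[3,1,0] → █  [on edge]
    (4,2)@(9, 5): e=[1,-5,8] → ·
    (3,3)@(7, 7): e=[7,5,-8] → ·
    (4,3)@(9, 7): e=[5,-1,0] → ·  [on edge]
  covered (2 px):
    · · · · ·
    · · █ · ·
    · · · █ ·
    · · · · ·
    · · · · ·
    · · · · ·
    · · · · ·

Answer: [3,0,1]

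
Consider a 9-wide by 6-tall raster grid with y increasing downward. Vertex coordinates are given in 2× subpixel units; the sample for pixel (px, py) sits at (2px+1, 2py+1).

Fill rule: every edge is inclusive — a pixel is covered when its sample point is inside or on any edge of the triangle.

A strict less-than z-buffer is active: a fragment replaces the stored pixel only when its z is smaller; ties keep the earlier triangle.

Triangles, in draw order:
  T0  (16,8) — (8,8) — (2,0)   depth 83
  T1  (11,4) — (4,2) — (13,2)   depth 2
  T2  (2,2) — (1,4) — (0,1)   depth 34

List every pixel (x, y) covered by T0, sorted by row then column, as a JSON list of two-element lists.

T0:
  2·area = 64
  edge (16, 8)→(8, 8): d=(-8,0) inclusive
  edge (8, 8)→(2, 0): d=(-6,-8) inclusive
  edge (2, 0)→(16, 8): d=(14,8) inclusive
    (1,0)@(3, 1): e=[56,2,6] → #
    (2,0)@(5, 1): e=[56,18,-10] → ·
    (1,1)@(3, 3): e=[40,-10,34] → ·
    (2,1)@(5, 3): e=[40,6,18] → #
    (3,1)@(7, 3): e=[40,22,2] → #
    (4,1)@(9, 3): e=[40,38,-14] → ·
    (2,2)@(5, 5): e=[24,-6,46] → ·
    (3,2)@(7, 5): e=[24,10,30] → #
    (4,2)@(9, 5): e=[24,26,14] → #
    (5,2)@(11, 5): e=[24,42,-2] → ·
    (3,3)@(7, 7): e=[8,-2,58] → ·
    (4,3)@(9, 7): e=[8,14,42] → #
  covered (8 px):
    · # · · · · · · ·
    · · # # · · · · ·
    · · · # # · · · ·
    · · · · # # # · ·
    · · · · · · · · ·
    · · · · · · · · ·
T1:
  2·area = 18
  edge (11, 4)→(4, 2): d=(-7,-2) inclusive
  edge (4, 2)→(13, 2): d=(9,0) inclusive
  edge (13, 2)→(11, 4): d=(-2,2) inclusive
    (4,1)@(9, 3): e=[3,9,6] → #
    (5,1)@(11, 3): e=[7,9,2] → #
    (6,1)@(13, 3): e=[11,9,-2] → ·
    (4,2)@(9, 5): e=[-11,27,2] → ·
    (5,2)@(11, 5): e=[-7,27,-2] → ·
  covered (2 px):
    · · · · · · · · ·
    · · · · # # · · ·
    · · · · · · · · ·
    · · · · · · · · ·
    · · · · · · · · ·
    · · · · · · · · ·
T2:
  2·area = 5
  edge (2, 2)→(1, 4): d=(-1,2) inclusive
  edge (1, 4)→(0, 1): d=(-1,-3) inclusive
  edge (0, 1)→(2, 2): d=(2,1) inclusive
    (0,1)@(1, 3): e=[1,1,3] → #
    (1,1)@(3, 3): e=[-3,7,1] → ·
    (0,2)@(1, 5): e=[-1,-1,7] → ·
  covered (1 px):
    · · · · · · · · ·
    # · · · · · · · ·
    · · · · · · · · ·
    · · · · · · · · ·
    · · · · · · · · ·
    · · · · · · · · ·

Answer: [[1,0],[2,1],[3,1],[3,2],[4,2],[4,3],[5,3],[6,3]]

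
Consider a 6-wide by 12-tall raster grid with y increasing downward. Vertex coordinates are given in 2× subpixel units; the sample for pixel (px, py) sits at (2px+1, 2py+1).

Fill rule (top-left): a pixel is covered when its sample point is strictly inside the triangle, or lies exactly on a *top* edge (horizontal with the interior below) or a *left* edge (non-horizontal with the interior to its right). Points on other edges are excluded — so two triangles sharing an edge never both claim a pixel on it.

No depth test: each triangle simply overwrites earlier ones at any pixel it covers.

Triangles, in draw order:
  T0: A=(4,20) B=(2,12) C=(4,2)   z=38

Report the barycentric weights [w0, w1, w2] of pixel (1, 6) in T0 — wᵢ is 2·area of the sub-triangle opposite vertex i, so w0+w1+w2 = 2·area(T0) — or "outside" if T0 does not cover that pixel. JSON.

T0:
  2·area = 36
  edge (4, 20)→(2, 12): d=(-2,-8) top-left  bias=+0
  edge (2, 12)→(4, 2): d=(2,-10) top-left  bias=+0
  edge (4, 2)→(4, 20): d=(0,18) right/bottom  bias=-1
    (1,3)@(3, 7): e=[18,0,18] → #  [on edge]
    (2,3)@(5, 7): e=[34,20,-18] → ·
    (1,4)@(3, 9): e=[14,4,18] → #
    (2,4)@(5, 9): e=[30,24,-18] → ·
    (1,5)@(3, 11): e=[10,8,18] → #
    (2,5)@(5, 11): e=[26,28,-18] → ·
    (1,6)@(3, 13): e=[6,12,18] → #
    (2,6)@(5, 13): e=[22,32,-18] → ·
    (1,7)@(3, 15): e=[2,16,18] → #
    (2,7)@(5, 15): e=[18,36,-18] → ·
    (0,8)@(1, 17): e=[-18,0,54] → ·  [on edge]
    (1,8)@(3, 17): e=[-2,20,18] → ·
  covered (5 px):
    · · · · · ·
    · · · · · ·
    · · · · · ·
    · # · · · ·
    · # · · · ·
    · # · · · ·
    · # · · · ·
    · # · · · ·
    · · · · · ·
    · · · · · ·
    · · · · · ·
    · · · · · ·

Final: [12,18,6]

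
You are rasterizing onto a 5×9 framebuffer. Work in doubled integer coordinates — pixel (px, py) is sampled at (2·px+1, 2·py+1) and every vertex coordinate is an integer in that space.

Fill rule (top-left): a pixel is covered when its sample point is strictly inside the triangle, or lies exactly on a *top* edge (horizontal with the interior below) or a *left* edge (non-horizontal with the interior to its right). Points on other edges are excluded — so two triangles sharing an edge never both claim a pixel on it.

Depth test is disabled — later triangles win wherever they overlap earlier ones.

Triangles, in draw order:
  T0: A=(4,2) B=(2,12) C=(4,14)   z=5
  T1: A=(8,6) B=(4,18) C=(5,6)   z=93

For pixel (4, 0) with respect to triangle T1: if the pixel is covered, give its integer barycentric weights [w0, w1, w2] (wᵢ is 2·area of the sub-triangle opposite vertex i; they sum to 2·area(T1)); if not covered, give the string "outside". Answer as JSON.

T0:
  2·area = 24  (B↔C swapped to make it positive)
  edge (4, 2)→(4, 14): d=(0,12) right/bottom  bias=-1
  edge (4, 14)→(2, 12): d=(-2,-2) top-left  bias=+0
  edge (2, 12)→(4, 2): d=(2,-10) top-left  bias=+0
    (1,3)@(3, 7): e=[12,12,0] → #  [on edge]
    (2,3)@(5, 7): e=[-12,16,20] → ·
    (1,4)@(3, 9): e=[12,8,4] → #
    (2,4)@(5, 9): e=[-12,12,24] → ·
    (0,5)@(1, 11): e=[36,0,-12] → ·  [on edge]
    (1,5)@(3, 11): e=[12,4,8] → #
    (2,5)@(5, 11): e=[-12,8,28] → ·
    (1,6)@(3, 13): e=[12,0,12] → #  [on edge]
    (2,6)@(5, 13): e=[-12,4,32] → ·
    (1,7)@(3, 15): e=[12,-4,16] → ·
    (2,7)@(5, 15): e=[-12,0,36] → ·  [on edge]
    (0,8)@(1, 17): e=[36,-12,0] → ·  [on edge]
    (3,8)@(7, 17): e=[-36,0,60] → ·  [on edge]
  covered (4 px):
    · · · · ·
    · · · · ·
    · · · · ·
    · # · · ·
    · # · · ·
    · # · · ·
    · # · · ·
    · · · · ·
    · · · · ·
T1:
  2·area = 36
  edge (8, 6)→(4, 18): d=(-4,12) right/bottom  bias=-1
  edge (4, 18)→(5, 6): d=(1,-12) top-left  bias=+0
  edge (5, 6)→(8, 6): d=(3,0) top-left  bias=+0
    (4,1)@(9, 3): e=[0,45,-9] → ·  [on edge]
    (2,3)@(5, 7): e=[32,1,3] → #
    (3,3)@(7, 7): e=[8,25,3] → #
    (4,3)@(9, 7): e=[-16,49,3] → ·
    (2,4)@(5, 9): e=[24,3,9] → #
    (3,4)@(7, 9): e=[0,27,9] → ·  [on edge]
    (2,5)@(5, 11): e=[16,5,15] → #
    (3,5)@(7, 11): e=[-8,29,15] → ·
    (2,6)@(5, 13): e=[8,7,21] → #
    (3,6)@(7, 13): e=[-16,31,21] → ·
    (2,7)@(5, 15): e=[0,9,27] → ·  [on edge]
  covered (5 px):
    · · · · ·
    · · · · ·
    · · · · ·
    · · # # ·
    · · # · ·
    · · # · ·
    · · # · ·
    · · · · ·
    · · · · ·

Answer: "outside"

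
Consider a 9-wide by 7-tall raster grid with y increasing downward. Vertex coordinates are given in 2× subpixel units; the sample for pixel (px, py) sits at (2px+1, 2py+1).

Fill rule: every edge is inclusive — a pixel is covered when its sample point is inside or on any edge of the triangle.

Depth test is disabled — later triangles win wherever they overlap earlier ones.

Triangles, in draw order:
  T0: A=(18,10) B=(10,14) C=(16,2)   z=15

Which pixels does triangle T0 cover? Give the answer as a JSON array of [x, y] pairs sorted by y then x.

T0:
  2·area = 72
  edge (18, 10)→(10, 14): d=(-8,4) inclusive
  edge (10, 14)→(16, 2): d=(6,-12) inclusive
  edge (16, 2)→(18, 10): d=(2,8) inclusive
    (7,2)@(15, 5): e=[52,6,14] → #
    (8,2)@(17, 5): e=[44,30,-2] → ·
    (7,3)@(15, 7): e=[36,18,18] → #
    (8,3)@(17, 7): e=[28,42,2] → #
    (6,4)@(13, 9): e=[28,6,38] → #
    (6,5)@(13, 11): e=[12,18,42] → #
    (8,5)@(17, 11): e=[-4,66,10] → ·
    (5,6)@(11, 13): e=[4,6,62] → #
    (6,6)@(13, 13): e=[-4,30,46] → ·
    (7,6)@(15, 13): e=[-12,54,30] → ·
  covered (9 px):
    · · · · · · · · ·
    · · · · · · · · ·
    · · · · · · · # ·
    · · · · · · · # #
    · · · · · · # # #
    · · · · · · # # ·
    · · · · · # · · ·

Answer: [[7,2],[7,3],[8,3],[6,4],[7,4],[8,4],[6,5],[7,5],[5,6]]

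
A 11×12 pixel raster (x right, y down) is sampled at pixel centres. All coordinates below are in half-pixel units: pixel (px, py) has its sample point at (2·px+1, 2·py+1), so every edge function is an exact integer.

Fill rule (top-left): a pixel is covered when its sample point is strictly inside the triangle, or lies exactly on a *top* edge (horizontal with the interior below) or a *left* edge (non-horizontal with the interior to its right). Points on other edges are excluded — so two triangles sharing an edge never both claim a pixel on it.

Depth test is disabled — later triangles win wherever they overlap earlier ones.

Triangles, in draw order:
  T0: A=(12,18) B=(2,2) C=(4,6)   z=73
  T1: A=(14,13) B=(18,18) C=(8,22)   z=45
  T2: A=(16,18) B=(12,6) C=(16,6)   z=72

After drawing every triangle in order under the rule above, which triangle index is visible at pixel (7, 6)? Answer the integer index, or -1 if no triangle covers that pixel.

T0:
  2·area = 8  (B↔C swapped to make it positive)
  edge (12, 18)→(4, 6): d=(-8,-12) top-left  bias=+0
  edge (4, 6)→(2, 2): d=(-2,-4) top-left  bias=+0
  edge (2, 2)→(12, 18): d=(10,16) right/bottom  bias=-1
    (2,3)@(5, 7): e=[4,2,2] → █
    (3,3)@(7, 7): e=[28,10,-30] → ·
    (2,4)@(5, 9): e=[-12,-2,22] → ·
  covered (1 px):
    · · · · · · · · · · ·
    · · · · · · · · · · ·
    · · · · · · · · · · ·
    · · █ · · · · · · · ·
    · · · · · · · · · · ·
    · · · · · · · · · · ·
    · · · · · · · · · · ·
    · · · · · · · · · · ·
    · · · · · · · · · · ·
    · · · · · · · · · · ·
    · · · · · · · · · · ·
    · · · · · · · · · · ·
T1:
  2·area = 66
  edge (14, 13)→(18, 18): d=(4,5) right/bottom  bias=-1
  edge (18, 18)→(8, 22): d=(-10,4) right/bottom  bias=-1
  edge (8, 22)→(14, 13): d=(6,-9) top-left  bias=+0
    (6,7)@(13, 15): e=[13,50,3] → █
    (7,7)@(15, 15): e=[3,42,21] → █
    (8,7)@(17, 15): e=[-7,34,39] → ·
    (6,8)@(13, 17): e=[21,30,15] → █
    (8,8)@(17, 17): e=[1,14,51] → █
    (9,8)@(19, 17): e=[-9,6,69] → ·
    (5,9)@(11, 19): e=[39,18,9] → █
    (8,9)@(17, 19): e=[9,-6,63] → ·
    (4,10)@(9, 21): e=[57,6,3] → █
    (5,10)@(11, 21): e=[47,-2,21] → ·
    (6,10)@(13, 21): e=[37,-10,39] → ·
    (7,10)@(15, 21): e=[27,-18,57] → ·
  covered (9 px):
    · · · · · · · · · · ·
    · · · · · · · · · · ·
    · · · · · · · · · · ·
    · · · · · · · · · · ·
    · · · · · · · · · · ·
    · · · · · · · · · · ·
    · · · · · · · · · · ·
    · · · · · · █ █ · · ·
    · · · · · · █ █ █ · ·
    · · · · · █ █ █ · · ·
    · · · · █ · · · · · ·
    · · · · · · · · · · ·
T2:
  2·area = 48
  edge (16, 18)→(12, 6): d=(-4,-12) top-left  bias=+0
  edge (12, 6)→(16, 6): d=(4,0) top-left  bias=+0
  edge (16, 6)→(16, 18): d=(0,12) right/bottom  bias=-1
    (5,1)@(11, 3): e=[0,-12,60] → ·  [on edge]
    (6,3)@(13, 7): e=[8,4,36] → █
    (7,3)@(15, 7): e=[32,4,12] → █
    (8,3)@(17, 7): e=[56,4,-12] → ·
    (6,4)@(13, 9): e=[0,12,36] → █  [on edge]
    (8,4)@(17, 9): e=[48,12,-12] → ·
    (6,5)@(13, 11): e=[-8,20,36] → ·
    (7,5)@(15, 11): e=[16,20,12] → █
    (8,5)@(17, 11): e=[40,20,-12] → ·
    (7,6)@(15, 13): e=[8,28,12] → █
    (8,6)@(17, 13): e=[32,28,-12] → ·
    (7,7)@(15, 15): e=[0,36,12] → █  [on edge]
    (8,10)@(17, 21): e=[0,60,-12] → ·  [on edge]
  covered (7 px):
    · · · · · · · · · · ·
    · · · · · · · · · · ·
    · · · · · · · · · · ·
    · · · · · · █ █ · · ·
    · · · · · · █ █ · · ·
    · · · · · · · █ · · ·
    · · · · · · · █ · · ·
    · · · · · · · █ · · ·
    · · · · · · · · · · ·
    · · · · · · · · · · ·
    · · · · · · · · · · ·
    · · · · · · · · · · ·

Z-buffer (winner per pixel, '.' = empty):
  . . . . . . . . . . .
  . . . . . . . . . . .
  . . . . . . . . . . .
  . . 0 . . . 2 2 . . .
  . . . . . . 2 2 . . .
  . . . . . . . 2 . . .
  . . . . . . . 2 . . .
  . . . . . . 1 2 . . .
  . . . . . . 1 1 1 . .
  . . . . . 1 1 1 . . .
  . . . . 1 . . . . . .
  . . . . . . . . . . .

Answer: 2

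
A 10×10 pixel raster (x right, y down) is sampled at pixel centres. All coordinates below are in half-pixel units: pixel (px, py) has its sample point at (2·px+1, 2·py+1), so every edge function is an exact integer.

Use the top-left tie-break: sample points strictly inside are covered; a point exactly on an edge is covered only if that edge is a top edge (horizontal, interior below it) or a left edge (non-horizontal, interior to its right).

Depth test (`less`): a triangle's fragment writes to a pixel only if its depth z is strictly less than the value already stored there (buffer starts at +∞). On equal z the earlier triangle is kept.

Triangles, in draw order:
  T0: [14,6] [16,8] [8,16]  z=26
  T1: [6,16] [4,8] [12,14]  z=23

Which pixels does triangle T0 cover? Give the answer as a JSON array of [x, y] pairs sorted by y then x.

T0:
  2·area = 32
  edge (14, 6)→(16, 8): d=(2,2) right/bottom  bias=-1
  edge (16, 8)→(8, 16): d=(-8,8) right/bottom  bias=-1
  edge (8, 16)→(14, 6): d=(6,-10) top-left  bias=+0
    (4,0)@(9, 1): e=[0,112,-80] → ·  [on edge]
    (8,0)@(17, 1): e=[-16,48,0] → ·  [on edge]
    (5,1)@(11, 3): e=[0,80,-48] → ·  [on edge]
    (6,2)@(13, 5): e=[0,48,-16] → ·  [on edge]
    (9,2)@(19, 5): e=[-12,0,44] → ·  [on edge]
    (7,3)@(15, 7): e=[0,16,16] → ·  [on edge]
    (8,3)@(17, 7): e=[-4,0,36] → ·  [on edge]
    (6,4)@(13, 9): e=[8,16,8] → █
    (7,4)@(15, 9): e=[4,0,28] → ·  [on edge]
    (8,4)@(17, 9): e=[0,-16,48] → ·  [on edge]
    (5,5)@(11, 11): e=[16,16,0] → █  [on edge]
    (6,5)@(13, 11): e=[12,0,20] → ·  [on edge]
    (9,5)@(19, 11): e=[0,-48,80] → ·  [on edge]
    (5,6)@(11, 13): e=[20,0,12] → ·  [on edge]
    (4,7)@(9, 15): e=[28,0,4] → ·  [on edge]
    (3,8)@(7, 17): e=[36,0,-4] → ·  [on edge]
    (2,9)@(5, 19): e=[44,0,-12] → ·  [on edge]
  covered (2 px):
    · · · · · · · · · ·
    · · · · · · · · · ·
    · · · · · · · · · ·
    · · · · · · · · · ·
    · · · · · · █ · · ·
    · · · · · █ · · · ·
    · · · · · · · · · ·
    · · · · · · · · · ·
    · · · · · · · · · ·
    · · · · · · · · · ·
T1:
  2·area = 52
  edge (6, 16)→(4, 8): d=(-2,-8) top-left  bias=+0
  edge (4, 8)→(12, 14): d=(8,6) right/bottom  bias=-1
  edge (12, 14)→(6, 16): d=(-6,2) right/bottom  bias=-1
    (2,4)@(5, 9): e=[6,2,44] → █
    (3,4)@(7, 9): e=[22,-10,40] → ·
    (2,5)@(5, 11): e=[2,18,32] → █
    (3,5)@(7, 11): e=[18,6,28] → █
    (4,5)@(9, 11): e=[34,-6,24] → ·
    (2,6)@(5, 13): e=[-2,34,20] → ·
    (3,6)@(7, 13): e=[14,22,16] → █
    (4,6)@(9, 13): e=[30,10,12] → █
    (5,6)@(11, 13): e=[46,-2,8] → ·
    (7,6)@(15, 13): e=[78,-26,0] → ·  [on edge]
    (3,7)@(7, 15): e=[10,38,4] → █
    (4,7)@(9, 15): e=[26,26,0] → ·  [on edge]
    (1,8)@(3, 17): e=[-26,78,0] → ·  [on edge]
  covered (6 px):
    · · · · · · · · · ·
    · · · · · · · · · ·
    · · · · · · · · · ·
    · · · · · · · · · ·
    · · █ · · · · · · ·
    · · █ █ · · · · · ·
    · · · █ █ · · · · ·
    · · · █ · · · · · ·
    · · · · · · · · · ·
    · · · · · · · · · ·

Result: [[6,4],[5,5]]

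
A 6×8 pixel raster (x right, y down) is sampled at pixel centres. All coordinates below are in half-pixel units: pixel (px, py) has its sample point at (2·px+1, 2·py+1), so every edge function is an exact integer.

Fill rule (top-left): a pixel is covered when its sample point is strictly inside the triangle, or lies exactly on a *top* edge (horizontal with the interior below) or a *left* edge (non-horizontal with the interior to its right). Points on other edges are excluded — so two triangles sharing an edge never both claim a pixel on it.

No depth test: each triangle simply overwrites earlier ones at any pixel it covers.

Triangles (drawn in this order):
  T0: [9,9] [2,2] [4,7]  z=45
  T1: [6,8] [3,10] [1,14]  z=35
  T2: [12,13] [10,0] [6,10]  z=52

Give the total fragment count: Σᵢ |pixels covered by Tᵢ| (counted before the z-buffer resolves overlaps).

T0:
  2·area = 21  (B↔C swapped to make it positive)
  edge (9, 9)→(4, 7): d=(-5,-2) top-left  bias=+0
  edge (4, 7)→(2, 2): d=(-2,-5) top-left  bias=+0
  edge (2, 2)→(9, 9): d=(7,7) right/bottom  bias=-1
    (0,0)@(1, 1): e=[24,-3,0] → ·  [on edge]
    (1,1)@(3, 3): e=[18,3,0] → ·  [on edge]
    (2,2)@(5, 5): e=[12,9,0] → ·  [on edge]
    (2,3)@(5, 7): e=[2,5,14] → █
    (3,3)@(7, 7): e=[6,15,0] → ·  [on edge]
    (2,4)@(5, 9): e=[-8,1,28] → ·
    (4,4)@(9, 9): e=[0,21,0] → ·  [on edge]
    (5,5)@(11, 11): e=[-6,27,0] → ·  [on edge]
  covered (1 px):
    · · · · · ·
    · · · · · ·
    · · · · · ·
    · · █ · · ·
    · · · · · ·
    · · · · · ·
    · · · · · ·
    · · · · · ·
T1:
  2·area = 8  (B↔C swapped to make it positive)
  edge (6, 8)→(1, 14): d=(-5,6) right/bottom  bias=-1
  edge (1, 14)→(3, 10): d=(2,-4) top-left  bias=+0
  edge (3, 10)→(6, 8): d=(3,-2) top-left  bias=+0
    (2,4)@(5, 9): e=[1,6,1] → █
    (3,4)@(7, 9): e=[-11,14,5] → ·
    (1,5)@(3, 11): e=[3,2,3] → █
    (2,5)@(5, 11): e=[-9,10,7] → ·
    (1,6)@(3, 13): e=[-7,6,9] → ·
  covered (2 px):
    · · · · · ·
    · · · · · ·
    · · · · · ·
    · · · · · ·
    · · █ · · ·
    · █ · · · ·
    · · · · · ·
    · · · · · ·
T2:
  2·area = 72  (B↔C swapped to make it positive)
  edge (12, 13)→(6, 10): d=(-6,-3) top-left  bias=+0
  edge (6, 10)→(10, 0): d=(4,-10) top-left  bias=+0
  edge (10, 0)→(12, 13): d=(2,13) right/bottom  bias=-1
    (4,1)@(9, 3): e=[51,2,19] → █
    (5,1)@(11, 3): e=[57,22,-7] → ·
    (4,2)@(9, 5): e=[39,10,23] → █
    (5,2)@(11, 5): e=[45,30,-3] → ·
    (4,3)@(9, 7): e=[27,18,27] → █
    (5,3)@(11, 7): e=[33,38,1] → █
    (3,4)@(7, 9): e=[9,6,57] → █
    (3,5)@(7, 11): e=[-3,14,61] → ·
    (4,5)@(9, 11): e=[3,34,35] → █
    (4,6)@(9, 13): e=[-9,42,39] → ·
    (5,6)@(11, 13): e=[-3,62,13] → ·
  covered (9 px):
    · · · · · ·
    · · · · █ ·
    · · · · █ ·
    · · · · █ █
    · · · █ █ █
    · · · · █ █
    · · · · · ·
    · · · · · ·

Final: 12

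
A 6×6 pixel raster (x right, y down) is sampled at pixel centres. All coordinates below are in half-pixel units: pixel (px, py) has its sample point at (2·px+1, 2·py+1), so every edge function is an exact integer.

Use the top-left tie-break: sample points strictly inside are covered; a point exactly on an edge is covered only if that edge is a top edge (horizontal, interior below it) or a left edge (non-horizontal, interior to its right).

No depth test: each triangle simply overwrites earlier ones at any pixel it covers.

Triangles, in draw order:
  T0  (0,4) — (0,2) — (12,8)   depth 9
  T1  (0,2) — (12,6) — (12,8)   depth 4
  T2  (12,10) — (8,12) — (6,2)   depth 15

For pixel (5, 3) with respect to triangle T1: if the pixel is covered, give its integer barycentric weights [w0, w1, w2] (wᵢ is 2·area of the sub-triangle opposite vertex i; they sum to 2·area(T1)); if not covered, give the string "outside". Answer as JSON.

T0:
  2·area = 24
  edge (0, 4)→(0, 2): d=(0,-2) top-left  bias=+0
  edge (0, 2)→(12, 8): d=(12,6) right/bottom  bias=-1
  edge (12, 8)→(0, 4): d=(-12,-4) top-left  bias=+0
    (0,1)@(1, 3): e=[2,6,16] → █
    (1,1)@(3, 3): e=[6,-6,24] → ·
    (0,2)@(1, 5): e=[2,30,-8] → ·
    (1,2)@(3, 5): e=[6,18,0] → █  [on edge]
    (2,2)@(5, 5): e=[10,6,8] → █
    (3,2)@(7, 5): e=[14,-6,16] → ·
    (1,3)@(3, 7): e=[6,42,-24] → ·
    (2,3)@(5, 7): e=[10,30,-16] → ·
    (4,3)@(9, 7): e=[18,6,0] → █  [on edge]
    (5,3)@(11, 7): e=[22,-6,8] → ·
    (4,4)@(9, 9): e=[18,30,-24] → ·
  covered (4 px):
    · · · · · ·
    █ · · · · ·
    · █ █ · · ·
    · · · · █ ·
    · · · · · ·
    · · · · · ·
T1:
  2·area = 24
  edge (0, 2)→(12, 6): d=(12,4) right/bottom  bias=-1
  edge (12, 6)→(12, 8): d=(0,2) right/bottom  bias=-1
  edge (12, 8)→(0, 2): d=(-12,-6) top-left  bias=+0
    (1,1)@(3, 3): e=[0,18,6] → ·  [on edge]
    (3,2)@(7, 5): e=[8,10,6] → █
    (4,2)@(9, 5): e=[0,6,18] → ·  [on edge]
    (3,3)@(7, 7): e=[32,10,-18] → ·
    (5,3)@(11, 7): e=[16,2,6] → █
    (5,4)@(11, 9): e=[40,2,-18] → ·
  covered (2 px):
    · · · · · ·
    · · · · · ·
    · · · █ · ·
    · · · · · █
    · · · · · ·
    · · · · · ·
T2:
  2·area = 44
  edge (12, 10)→(8, 12): d=(-4,2) right/bottom  bias=-1
  edge (8, 12)→(6, 2): d=(-2,-10) top-left  bias=+0
  edge (6, 2)→(12, 10): d=(6,8) right/bottom  bias=-1
    (3,2)@(7, 5): e=[30,4,10] → █
    (4,2)@(9, 5): e=[26,24,-6] → ·
    (3,3)@(7, 7): e=[22,0,22] → █  [on edge]
    (4,3)@(9, 7): e=[18,20,6] → █
    (5,3)@(11, 7): e=[14,40,-10] → ·
    (3,4)@(7, 9): e=[14,-4,34] → ·
    (4,4)@(9, 9): e=[10,16,18] → █
    (5,4)@(11, 9): e=[6,36,2] → █
    (4,5)@(9, 11): e=[2,12,30] → █
    (5,5)@(11, 11): e=[-2,32,14] → ·
  covered (6 px):
    · · · · · ·
    · · · · · ·
    · · · █ · ·
    · · · █ █ ·
    · · · · █ █
    · · · · █ ·

Final: [2,6,16]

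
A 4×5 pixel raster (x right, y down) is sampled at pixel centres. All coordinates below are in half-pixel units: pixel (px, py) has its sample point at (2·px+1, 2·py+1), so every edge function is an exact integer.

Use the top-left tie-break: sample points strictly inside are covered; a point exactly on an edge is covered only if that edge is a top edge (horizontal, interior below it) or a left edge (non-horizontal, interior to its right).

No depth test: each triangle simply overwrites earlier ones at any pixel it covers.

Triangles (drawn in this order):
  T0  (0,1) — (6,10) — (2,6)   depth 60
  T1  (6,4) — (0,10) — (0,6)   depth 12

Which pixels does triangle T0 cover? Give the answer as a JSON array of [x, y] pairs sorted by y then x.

T0:
  2·area = 12
  edge (0, 1)→(6, 10): d=(6,9) right/bottom  bias=-1
  edge (6, 10)→(2, 6): d=(-4,-4) top-left  bias=+0
  edge (2, 6)→(0, 1): d=(-2,-5) top-left  bias=+0
    (0,1)@(1, 3): e=[3,8,1] → █
    (1,1)@(3, 3): e=[-15,16,11] → ·
    (0,2)@(1, 5): e=[15,0,-3] → ·  [on edge]
    (1,3)@(3, 7): e=[9,0,3] → █  [on edge]
    (2,3)@(5, 7): e=[-9,8,13] → ·
    (1,4)@(3, 9): e=[21,-8,-1] → ·
    (2,4)@(5, 9): e=[3,0,9] → █  [on edge]
    (3,4)@(7, 9): e=[-15,8,19] → ·
  covered (3 px):
    · · · ·
    █ · · ·
    · · · ·
    · █ · ·
    · · █ ·
T1:
  2·area = 24
  edge (6, 4)→(0, 10): d=(-6,6) right/bottom  bias=-1
  edge (0, 10)→(0, 6): d=(0,-4) top-left  bias=+0
  edge (0, 6)→(6, 4): d=(6,-2) top-left  bias=+0
    (3,1)@(7, 3): e=[0,28,-4] → ·  [on edge]
    (1,2)@(3, 5): e=[12,12,0] → █  [on edge]
    (2,2)@(5, 5): e=[0,20,4] → ·  [on edge]
    (0,3)@(1, 7): e=[12,4,8] → █
    (1,3)@(3, 7): e=[0,12,12] → ·  [on edge]
    (0,4)@(1, 9): e=[0,4,20] → ·  [on edge]
  covered (2 px):
    · · · ·
    · · · ·
    · █ · ·
    █ · · ·
    · · · ·

Answer: [[0,1],[1,3],[2,4]]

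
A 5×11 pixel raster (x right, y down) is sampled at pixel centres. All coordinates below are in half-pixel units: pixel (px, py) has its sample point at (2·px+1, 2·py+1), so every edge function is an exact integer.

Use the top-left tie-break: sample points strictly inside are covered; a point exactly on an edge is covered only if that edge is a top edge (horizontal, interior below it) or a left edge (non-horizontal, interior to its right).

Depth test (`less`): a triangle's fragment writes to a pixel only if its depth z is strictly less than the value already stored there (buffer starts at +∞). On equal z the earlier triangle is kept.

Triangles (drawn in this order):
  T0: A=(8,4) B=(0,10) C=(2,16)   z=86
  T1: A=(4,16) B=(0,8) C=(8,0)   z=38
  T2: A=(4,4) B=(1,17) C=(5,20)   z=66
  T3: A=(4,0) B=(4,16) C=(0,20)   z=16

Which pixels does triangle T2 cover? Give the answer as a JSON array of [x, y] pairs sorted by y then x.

T0:
  2·area = 60  (B↔C swapped to make it positive)
  edge (8, 4)→(2, 16): d=(-6,12) right/bottom  bias=-1
  edge (2, 16)→(0, 10): d=(-2,-6) top-left  bias=+0
  edge (0, 10)→(8, 4): d=(8,-6) top-left  bias=+0
    (3,2)@(7, 5): e=[6,52,2] → #
    (4,2)@(9, 5): e=[-18,64,14] → ·
    (2,3)@(5, 7): e=[18,36,6] → #
    (3,3)@(7, 7): e=[-6,48,18] → ·
    (1,4)@(3, 9): e=[30,20,10] → #
    (3,4)@(7, 9): e=[-18,44,34] → ·
    (0,5)@(1, 11): e=[42,4,14] → #
    (2,5)@(5, 11): e=[-6,28,38] → ·
    (0,6)@(1, 13): e=[30,0,30] → #  [on edge]
    (2,6)@(5, 13): e=[-18,24,54] → ·
    (0,7)@(1, 15): e=[18,-4,46] → ·
    (1,7)@(3, 15): e=[-6,8,58] → ·
    (1,9)@(3, 19): e=[-30,0,90] → ·  [on edge]
  covered (8 px):
    · · · · ·
    · · · · ·
    · · · # ·
    · · # · ·
    · # # · ·
    # # · · ·
    # # · · ·
    · · · · ·
    · · · · ·
    · · · · ·
    · · · · ·
T1:
  2·area = 96
  edge (4, 16)→(0, 8): d=(-4,-8) top-left  bias=+0
  edge (0, 8)→(8, 0): d=(8,-8) top-left  bias=+0
  edge (8, 0)→(4, 16): d=(-4,16) right/bottom  bias=-1
    (3,0)@(7, 1): e=[84,0,12] → #  [on edge]
    (4,0)@(9, 1): e=[100,16,-20] → ·
    (2,1)@(5, 3): e=[60,0,36] → #  [on edge]
    (4,1)@(9, 3): e=[92,32,-28] → ·
    (1,2)@(3, 5): e=[36,0,60] → #  [on edge]
    (3,2)@(7, 5): e=[68,32,-4] → ·
    (0,3)@(1, 7): e=[12,0,84] → #  [on edge]
    (3,3)@(7, 7): e=[60,48,-12] → ·
    (0,4)@(1, 9): e=[4,16,76] → #
    (3,4)@(7, 9): e=[52,64,-20] → ·
    (0,5)@(1, 11): e=[-4,32,68] → ·
    (1,5)@(3, 11): e=[12,48,36] → #
  covered (14 px):
    · · · # ·
    · · # # ·
    · # # · ·
    # # # · ·
    # # # · ·
    · # # · ·
    · # · · ·
    · · · · ·
    · · · · ·
    · · · · ·
    · · · · ·
T2:
  2·area = 61  (B↔C swapped to make it positive)
  edge (4, 4)→(5, 20): d=(1,16) right/bottom  bias=-1
  edge (5, 20)→(1, 17): d=(-4,-3) top-left  bias=+0
  edge (1, 17)→(4, 4): d=(3,-13) top-left  bias=+0
    (1,4)@(3, 9): e=[21,38,2] → #
    (2,4)@(5, 9): e=[-11,44,28] → ·
    (1,5)@(3, 11): e=[23,30,8] → #
    (2,5)@(5, 11): e=[-9,36,34] → ·
    (1,6)@(3, 13): e=[25,22,14] → #
    (2,6)@(5, 13): e=[-7,28,40] → ·
    (1,7)@(3, 15): e=[27,14,20] → #
    (2,7)@(5, 15): e=[-5,20,46] → ·
    (0,8)@(1, 17): e=[61,0,0] → #  [on edge]
    (2,8)@(5, 17): e=[-3,12,52] → ·
    (0,9)@(1, 19): e=[63,-8,6] → ·
    (1,9)@(3, 19): e=[31,-2,32] → ·
  covered (6 px):
    · · · · ·
    · · · · ·
    · · · · ·
    · · · · ·
    · # · · ·
    · # · · ·
    · # · · ·
    · # · · ·
    # # · · ·
    · · · · ·
    · · · · ·
T3:
  2·area = 64
  edge (4, 0)→(4, 16): d=(0,16) right/bottom  bias=-1
  edge (4, 16)→(0, 20): d=(-4,4) right/bottom  bias=-1
  edge (0, 20)→(4, 0): d=(4,-20) top-left  bias=+0
    (1,2)@(3, 5): e=[16,48,0] → #  [on edge]
    (2,2)@(5, 5): e=[-16,40,40] → ·
    (1,3)@(3, 7): e=[16,40,8] → #
    (2,3)@(5, 7): e=[-16,32,48] → ·
    (1,4)@(3, 9): e=[16,32,16] → #
    (2,4)@(5, 9): e=[-16,24,56] → ·
    (1,5)@(3, 11): e=[16,24,24] → #
    (2,5)@(5, 11): e=[-16,16,64] → ·
    (4,5)@(9, 11): e=[-80,0,144] → ·  [on edge]
    (1,6)@(3, 13): e=[16,16,32] → #
    (2,6)@(5, 13): e=[-16,8,72] → ·
    (3,6)@(7, 13): e=[-48,0,112] → ·  [on edge]
    (0,7)@(1, 15): e=[48,16,0] → #  [on edge]
    (2,7)@(5, 15): e=[-16,0,80] → ·  [on edge]
    (1,8)@(3, 17): e=[16,0,48] → ·  [on edge]
    (0,9)@(1, 19): e=[48,0,16] → ·  [on edge]
  covered (8 px):
    · · · · ·
    · · · · ·
    · # · · ·
    · # · · ·
    · # · · ·
    · # · · ·
    · # · · ·
    # # · · ·
    # · · · ·
    · · · · ·
    · · · · ·

Result: [[1,4],[1,5],[1,6],[1,7],[0,8],[1,8]]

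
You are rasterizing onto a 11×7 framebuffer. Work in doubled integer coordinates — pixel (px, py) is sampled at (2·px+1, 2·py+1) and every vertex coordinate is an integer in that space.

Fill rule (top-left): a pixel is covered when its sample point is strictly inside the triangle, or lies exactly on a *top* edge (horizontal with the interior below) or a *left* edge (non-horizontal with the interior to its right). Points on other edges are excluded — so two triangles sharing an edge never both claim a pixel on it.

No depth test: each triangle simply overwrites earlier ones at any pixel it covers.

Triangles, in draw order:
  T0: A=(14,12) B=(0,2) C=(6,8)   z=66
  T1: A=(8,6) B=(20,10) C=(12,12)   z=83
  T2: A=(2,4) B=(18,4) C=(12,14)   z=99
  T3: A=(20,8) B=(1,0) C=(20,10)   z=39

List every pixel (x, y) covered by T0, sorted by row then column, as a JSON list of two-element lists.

T0:
  2·area = 24  (B↔C swapped to make it positive)
  edge (14, 12)→(6, 8): d=(-8,-4) top-left  bias=+0
  edge (6, 8)→(0, 2): d=(-6,-6) top-left  bias=+0
  edge (0, 2)→(14, 12): d=(14,10) right/bottom  bias=-1
    (0,1)@(1, 3): e=[20,0,4] → #  [on edge]
    (1,1)@(3, 3): e=[28,12,-16] → ·
    (0,2)@(1, 5): e=[4,-12,32] → ·
    (1,2)@(3, 5): e=[12,0,12] → #  [on edge]
    (2,2)@(5, 5): e=[20,12,-8] → ·
    (1,3)@(3, 7): e=[-4,-12,40] → ·
    (2,3)@(5, 7): e=[4,0,20] → #  [on edge]
    (3,3)@(7, 7): e=[12,12,0] → ·  [on edge]
    (2,4)@(5, 9): e=[-12,-12,48] → ·
    (3,4)@(7, 9): e=[-4,0,28] → ·  [on edge]
    (4,4)@(9, 9): e=[4,12,8] → #
    (5,4)@(11, 9): e=[12,24,-12] → ·
    (4,5)@(9, 11): e=[-12,0,36] → ·  [on edge]
    (5,6)@(11, 13): e=[-20,0,44] → ·  [on edge]
  covered (4 px):
    · · · · · · · · · · ·
    # · · · · · · · · · ·
    · # · · · · · · · · ·
    · · # · · · · · · · ·
    · · · · # · · · · · ·
    · · · · · · · · · · ·
    · · · · · · · · · · ·
T1:
  2·area = 56
  edge (8, 6)→(20, 10): d=(12,4) right/bottom  bias=-1
  edge (20, 10)→(12, 12): d=(-8,2) right/bottom  bias=-1
  edge (12, 12)→(8, 6): d=(-4,-6) top-left  bias=+0
    (2,2)@(5, 5): e=[0,70,-14] → ·  [on edge]
    (4,3)@(9, 7): e=[8,46,2] → #
    (5,3)@(11, 7): e=[0,42,14] → ·  [on edge]
    (4,4)@(9, 9): e=[32,30,-6] → ·
    (5,4)@(11, 9): e=[24,26,6] → #
    (6,4)@(13, 9): e=[16,22,18] → #
    (7,4)@(15, 9): e=[8,18,30] → #
    (8,4)@(17, 9): e=[0,14,42] → ·  [on edge]
    (5,5)@(11, 11): e=[48,10,-2] → ·
    (6,5)@(13, 11): e=[40,6,10] → #
    (8,5)@(17, 11): e=[24,-2,34] → ·
    (6,6)@(13, 13): e=[64,-10,2] → ·
  covered (6 px):
    · · · · · · · · · · ·
    · · · · · · · · · · ·
    · · · · · · · · · · ·
    · · · · # · · · · · ·
    · · · · · # # # · · ·
    · · · · · · # # · · ·
    · · · · · · · · · · ·
T2:
  2·area = 160
  edge (2, 4)→(18, 4): d=(16,0) top-left  bias=+0
  edge (18, 4)→(12, 14): d=(-6,10) right/bottom  bias=-1
  edge (12, 14)→(2, 4): d=(-10,-10) top-left  bias=+0
    (0,1)@(1, 3): e=[-16,176,0] → ·  [on edge]
    (1,2)@(3, 5): e=[16,144,0] → #  [on edge]
    (2,2)@(5, 5): e=[16,124,20] → #
    (3,2)@(7, 5): e=[16,104,40] → #
    (4,2)@(9, 5): e=[16,84,60] → #
    (5,2)@(11, 5): e=[16,64,80] → #
    (6,2)@(13, 5): e=[16,44,100] → #
    (7,2)@(15, 5): e=[16,24,120] → #
    (8,2)@(17, 5): e=[16,4,140] → #
    (9,2)@(19, 5): e=[16,-16,160] → ·
    (1,3)@(3, 7): e=[48,132,-20] → ·
    (2,3)@(5, 7): e=[48,112,0] → #  [on edge]
    (3,4)@(7, 9): e=[80,80,0] → #  [on edge]
    (7,4)@(15, 9): e=[80,0,80] → ·  [on edge]
    (4,5)@(9, 11): e=[112,48,0] → #  [on edge]
    (5,6)@(11, 13): e=[144,16,0] → #  [on edge]
  covered (22 px):
    · · · · · · · · · · ·
    · · · · · · · · · · ·
    · # # # # # # # # · ·
    · · # # # # # # · · ·
    · · · # # # # · · · ·
    · · · · # # # · · · ·
    · · · · · # · · · · ·
T3:
  2·area = 38  (B↔C swapped to make it positive)
  edge (20, 8)→(20, 10): d=(0,2) right/bottom  bias=-1
  edge (20, 10)→(1, 0): d=(-19,-10) top-left  bias=+0
  edge (1, 0)→(20, 8): d=(19,8) right/bottom  bias=-1
    (1,0)@(3, 1): e=[34,1,3] → #
    (2,0)@(5, 1): e=[30,21,-13] → ·
    (1,1)@(3, 3): e=[34,-37,41] → ·
    (3,1)@(7, 3): e=[26,3,9] → #
    (4,1)@(9, 3): e=[22,23,-7] → ·
    (3,2)@(7, 5): e=[26,-35,47] → ·
    (5,2)@(11, 5): e=[18,5,15] → #
    (6,2)@(13, 5): e=[14,25,-1] → ·
    (5,3)@(11, 7): e=[18,-33,53] → ·
    (7,3)@(15, 7): e=[10,7,21] → #
    (8,3)@(17, 7): e=[6,27,5] → #
    (9,3)@(19, 7): e=[2,47,-11] → ·
  covered (6 px):
    · # · · · · · · · · ·
    · · · # · · · · · · ·
    · · · · · # · · · · ·
    · · · · · · · # # · ·
    · · · · · · · · · # ·
    · · · · · · · · · · ·
    · · · · · · · · · · ·

Final: [[0,1],[1,2],[2,3],[4,4]]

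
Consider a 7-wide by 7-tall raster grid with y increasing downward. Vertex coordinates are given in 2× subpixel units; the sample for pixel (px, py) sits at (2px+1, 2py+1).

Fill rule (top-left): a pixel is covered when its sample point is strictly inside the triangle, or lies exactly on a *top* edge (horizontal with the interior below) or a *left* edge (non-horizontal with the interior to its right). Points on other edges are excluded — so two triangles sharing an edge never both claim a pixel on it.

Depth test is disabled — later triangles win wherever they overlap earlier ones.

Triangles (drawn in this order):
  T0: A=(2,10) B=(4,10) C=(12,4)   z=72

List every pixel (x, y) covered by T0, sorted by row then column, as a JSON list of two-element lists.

T0:
  2·area = 12  (B↔C swapped to make it positive)
  edge (2, 10)→(12, 4): d=(10,-6) top-left  bias=+0
  edge (12, 4)→(4, 10): d=(-8,6) right/bottom  bias=-1
  edge (4, 10)→(2, 10): d=(-2,0) right/bottom  bias=-1
    (3,3)@(7, 7): e=[0,6,6] → █  [on edge]
    (4,3)@(9, 7): e=[12,-6,6] → ·
    (2,4)@(5, 9): e=[8,2,2] → █
    (3,4)@(7, 9): e=[20,-10,2] → ·
    (2,5)@(5, 11): e=[28,-14,-2] → ·
  covered (2 px):
    · · · · · · ·
    · · · · · · ·
    · · · · · · ·
    · · · █ · · ·
    · · █ · · · ·
    · · · · · · ·
    · · · · · · ·

Result: [[3,3],[2,4]]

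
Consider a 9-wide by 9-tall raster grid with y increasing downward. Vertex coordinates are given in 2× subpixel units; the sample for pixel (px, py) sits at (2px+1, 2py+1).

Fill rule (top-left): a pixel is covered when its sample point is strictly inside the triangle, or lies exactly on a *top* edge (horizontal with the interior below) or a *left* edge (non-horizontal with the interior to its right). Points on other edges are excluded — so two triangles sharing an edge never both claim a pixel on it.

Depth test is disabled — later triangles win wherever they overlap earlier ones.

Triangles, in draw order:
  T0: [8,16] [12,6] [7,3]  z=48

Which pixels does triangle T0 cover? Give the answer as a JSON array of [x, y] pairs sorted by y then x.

T0:
  2·area = 62  (B↔C swapped to make it positive)
  edge (8, 16)→(7, 3): d=(-1,-13) top-left  bias=+0
  edge (7, 3)→(12, 6): d=(5,3) right/bottom  bias=-1
  edge (12, 6)→(8, 16): d=(-4,10) right/bottom  bias=-1
    (3,1)@(7, 3): e=[0,0,62] → ·  [on edge]
    (4,2)@(9, 5): e=[24,4,34] → █
    (5,2)@(11, 5): e=[50,-2,14] → ·
    (4,3)@(9, 7): e=[22,14,26] → █
    (5,3)@(11, 7): e=[48,8,6] → █
    (6,3)@(13, 7): e=[74,2,-14] → ·
    (4,4)@(9, 9): e=[20,24,18] → █
    (5,4)@(11, 9): e=[46,18,-2] → ·
    (8,4)@(17, 9): e=[124,0,-62] → ·  [on edge]
    (4,5)@(9, 11): e=[18,34,10] → █
    (5,5)@(11, 11): e=[44,28,-10] → ·
    (4,6)@(9, 13): e=[16,44,2] → █
  covered (6 px):
    · · · · · · · · ·
    · · · · · · · · ·
    · · · · █ · · · ·
    · · · · █ █ · · ·
    · · · · █ · · · ·
    · · · · █ · · · ·
    · · · · █ · · · ·
    · · · · · · · · ·
    · · · · · · · · ·

Final: [[4,2],[4,3],[5,3],[4,4],[4,5],[4,6]]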